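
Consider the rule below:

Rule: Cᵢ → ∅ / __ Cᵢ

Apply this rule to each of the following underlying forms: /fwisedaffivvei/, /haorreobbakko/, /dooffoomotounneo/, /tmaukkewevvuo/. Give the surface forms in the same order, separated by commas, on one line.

fwisedafivei, haoreobako, doofoomotouneo, tmaukewevuo

/fwisedaffivvei/: /ff/ is a geminate; the first /f/ deletes. /vv/ is a geminate; the first /v/ deletes. → [fwisedafivei].
/haorreobbakko/: /rr/ is a geminate; the first /r/ deletes. /bb/ is a geminate; the first /b/ deletes. /kk/ is a geminate; the first /k/ deletes. → [haoreobako].
/dooffoomotounneo/: /ff/ is a geminate; the first /f/ deletes. /nn/ is a geminate; the first /n/ deletes. → [doofoomotouneo].
/tmaukkewevvuo/: /kk/ is a geminate; the first /k/ deletes. /vv/ is a geminate; the first /v/ deletes. → [tmaukewevuo].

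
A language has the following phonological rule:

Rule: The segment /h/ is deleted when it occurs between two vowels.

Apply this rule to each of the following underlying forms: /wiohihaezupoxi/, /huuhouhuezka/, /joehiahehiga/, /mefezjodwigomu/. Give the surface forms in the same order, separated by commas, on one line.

wioiaezupoxi, huuouuezka, joeiaeiga, mefezjodwigomu

/wiohihaezupoxi/: /h/ occurs between vowels /o/ and /i/, so it deletes. /h/ occurs between vowels /i/ and /a/, so it deletes. → [wioiaezupoxi].
/huuhouhuezka/: /h/ occurs between vowels /u/ and /o/, so it deletes. /h/ occurs between vowels /u/ and /u/, so it deletes. → [huuouuezka].
/joehiahehiga/: /h/ occurs between vowels /e/ and /i/, so it deletes. /h/ occurs between vowels /a/ and /e/, so it deletes. /h/ occurs between vowels /e/ and /i/, so it deletes. → [joeiaeiga].
/mefezjodwigomu/: the rule's environment is not met; surfaces unchanged as [mefezjodwigomu].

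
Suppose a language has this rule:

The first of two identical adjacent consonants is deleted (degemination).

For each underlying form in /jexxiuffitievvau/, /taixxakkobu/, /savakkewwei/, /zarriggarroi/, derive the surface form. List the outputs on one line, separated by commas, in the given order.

jexiufitievau, taixakobu, savakewei, zarigaroi

/jexxiuffitievvau/: /xx/ is a geminate; the first /x/ deletes. /ff/ is a geminate; the first /f/ deletes. /vv/ is a geminate; the first /v/ deletes. → [jexiufitievau].
/taixxakkobu/: /xx/ is a geminate; the first /x/ deletes. /kk/ is a geminate; the first /k/ deletes. → [taixakobu].
/savakkewwei/: /kk/ is a geminate; the first /k/ deletes. /ww/ is a geminate; the first /w/ deletes. → [savakewei].
/zarriggarroi/: /rr/ is a geminate; the first /r/ deletes. /gg/ is a geminate; the first /g/ deletes. /rr/ is a geminate; the first /r/ deletes. → [zarigaroi].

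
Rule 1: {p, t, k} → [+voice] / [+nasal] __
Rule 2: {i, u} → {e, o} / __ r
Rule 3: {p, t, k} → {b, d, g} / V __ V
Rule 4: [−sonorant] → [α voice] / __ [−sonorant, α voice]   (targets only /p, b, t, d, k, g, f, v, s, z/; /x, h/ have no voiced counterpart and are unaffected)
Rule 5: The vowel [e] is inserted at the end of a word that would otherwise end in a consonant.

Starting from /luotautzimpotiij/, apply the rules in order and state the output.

luodaudzimbodiije

Rule 1 (post-nasal voicing): /p/ is a voiceless stop immediately after the nasal /m/, so it voices to [b]. /luotautzimpotiij/ → luotautzimbotiij.
Rule 2 (pre-rhotic lowering): no segment meets the environment; /luotautzimbotiij/ is unchanged.
Rule 3 (intervocalic voicing): /t/ is a voiceless stop between vowels /o/ and /a/, so it voices to [d]. /t/ is a voiceless stop between vowels /o/ and /i/, so it voices to [d]. /luotautzimbotiij/ → luodautzimbodiij.
Rule 4 (regressive voicing assimilation): /t/ precedes the voiced obstruent /z/, so it voices to [d] by assimilation. /luodautzimbodiij/ → luodaudzimbodiij.
Rule 5 (final e-epenthesis): the form ends in the consonant /j/, so [e] is inserted word-finally. /luodaudzimbodiij/ → luodaudzimbodiije.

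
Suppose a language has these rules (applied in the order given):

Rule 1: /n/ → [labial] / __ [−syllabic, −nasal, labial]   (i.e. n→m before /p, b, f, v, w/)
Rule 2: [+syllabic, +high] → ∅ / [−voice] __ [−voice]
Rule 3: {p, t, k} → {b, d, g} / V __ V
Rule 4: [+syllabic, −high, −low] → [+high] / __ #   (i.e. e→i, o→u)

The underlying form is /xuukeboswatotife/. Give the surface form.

Rule 1 (nasal place assimilation): no segment meets the environment; /xuukeboswatotife/ is unchanged.
Rule 2 (high vowel syncope): /i/ is a high vowel flanked by voiceless consonants /t/ and /f/, so it deletes. /xuukeboswatotife/ → xuukeboswatotfe.
Rule 3 (intervocalic voicing): /k/ is a voiceless stop between vowels /u/ and /e/, so it voices to [g]. /t/ is a voiceless stop between vowels /a/ and /o/, so it voices to [d]. /xuukeboswatotfe/ → xuugeboswadotfe.
Rule 4 (final vowel raising): /e/ is a mid vowel in word-final position, so it raises to [i]. /xuugeboswadotfe/ → xuugeboswadotfi.

xuugeboswadotfi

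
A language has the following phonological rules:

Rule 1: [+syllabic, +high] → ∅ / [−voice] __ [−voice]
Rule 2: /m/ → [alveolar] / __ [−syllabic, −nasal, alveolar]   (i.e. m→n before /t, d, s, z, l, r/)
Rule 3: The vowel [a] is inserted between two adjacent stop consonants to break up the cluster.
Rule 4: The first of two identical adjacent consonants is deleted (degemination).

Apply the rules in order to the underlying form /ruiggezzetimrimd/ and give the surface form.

Rule 1 (high vowel syncope): no segment meets the environment; /ruiggezzetimrimd/ is unchanged.
Rule 2 (nasal place assimilation): /m/ precedes the alveolar consonant /r/, so it assimilates in place to [n]. /m/ precedes the alveolar consonant /d/, so it assimilates in place to [n]. /ruiggezzetimrimd/ → ruiggezzetinrind.
Rule 3 (stop-cluster a-epenthesis): /g/ and /g/ form a stop–stop cluster, so [a] is inserted between them. /ruiggezzetinrind/ → ruigagezzetinrind.
Rule 4 (degemination): /zz/ is a geminate; the first /z/ deletes. /ruigagezzetinrind/ → ruigagezetinrind.

ruigagezetinrind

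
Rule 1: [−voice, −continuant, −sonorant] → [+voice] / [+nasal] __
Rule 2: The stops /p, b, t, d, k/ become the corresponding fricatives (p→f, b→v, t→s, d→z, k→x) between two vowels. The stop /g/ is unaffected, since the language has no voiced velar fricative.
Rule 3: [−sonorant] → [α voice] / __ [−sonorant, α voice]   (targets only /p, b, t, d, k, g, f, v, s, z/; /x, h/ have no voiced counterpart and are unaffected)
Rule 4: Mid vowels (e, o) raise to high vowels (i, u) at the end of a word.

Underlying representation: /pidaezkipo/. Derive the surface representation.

pizaeskifu

Rule 1 (post-nasal voicing): no segment meets the environment; /pidaezkipo/ is unchanged.
Rule 2 (intervocalic spirantization): /d/ is a stop between vowels /i/ and /a/, so it spirantizes to the fricative [z]. /p/ is a stop between vowels /i/ and /o/, so it spirantizes to the fricative [f]. /pidaezkipo/ → pizaezkifo.
Rule 3 (regressive voicing assimilation): /z/ precedes the voiceless obstruent /k/, so it devoices to [s] by assimilation. /pizaezkifo/ → pizaeskifo.
Rule 4 (final vowel raising): /o/ is a mid vowel in word-final position, so it raises to [u]. /pizaeskifo/ → pizaeskifu.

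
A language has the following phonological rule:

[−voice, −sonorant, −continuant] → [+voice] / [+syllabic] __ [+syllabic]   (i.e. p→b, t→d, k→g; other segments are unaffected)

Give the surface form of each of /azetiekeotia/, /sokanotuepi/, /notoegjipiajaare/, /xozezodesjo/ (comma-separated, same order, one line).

/azetiekeotia/: /t/ is a voiceless stop between vowels /e/ and /i/, so it voices to [d]. /k/ is a voiceless stop between vowels /e/ and /e/, so it voices to [g]. /t/ is a voiceless stop between vowels /o/ and /i/, so it voices to [d]. → [azediegeodia].
/sokanotuepi/: /k/ is a voiceless stop between vowels /o/ and /a/, so it voices to [g]. /t/ is a voiceless stop between vowels /o/ and /u/, so it voices to [d]. /p/ is a voiceless stop between vowels /e/ and /i/, so it voices to [b]. → [soganoduebi].
/notoegjipiajaare/: /t/ is a voiceless stop between vowels /o/ and /o/, so it voices to [d]. /p/ is a voiceless stop between vowels /i/ and /i/, so it voices to [b]. → [nodoegjibiajaare].
/xozezodesjo/: the rule's environment is not met; surfaces unchanged as [xozezodesjo].

azediegeodia, soganoduebi, nodoegjibiajaare, xozezodesjo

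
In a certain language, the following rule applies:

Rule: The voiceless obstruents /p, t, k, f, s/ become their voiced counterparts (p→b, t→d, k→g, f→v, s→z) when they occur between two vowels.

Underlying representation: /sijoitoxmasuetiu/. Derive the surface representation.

sijoidoxmazuediu

Scanning /sijoitoxmasuetiu/: /s/ at position 1 is not in the conditioning environment; /t/ is a voiceless obstruent between vowels /i/ and /o/, so it voices to [d]; /s/ is a voiceless obstruent between vowels /a/ and /u/, so it voices to [z]; /t/ is a voiceless obstruent between vowels /e/ and /i/, so it voices to [d].
Result: [sijoidoxmazuediu].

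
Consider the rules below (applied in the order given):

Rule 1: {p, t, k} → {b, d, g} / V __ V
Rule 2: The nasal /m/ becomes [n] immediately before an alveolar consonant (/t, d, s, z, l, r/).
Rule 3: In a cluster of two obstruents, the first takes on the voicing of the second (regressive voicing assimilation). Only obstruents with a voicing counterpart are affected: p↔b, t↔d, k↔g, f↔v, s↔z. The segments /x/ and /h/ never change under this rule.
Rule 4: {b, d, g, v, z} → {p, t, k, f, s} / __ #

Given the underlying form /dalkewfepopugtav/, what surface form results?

dalkewfebobuktaf

Rule 1 (intervocalic voicing): /p/ is a voiceless stop between vowels /e/ and /o/, so it voices to [b]. /p/ is a voiceless stop between vowels /o/ and /u/, so it voices to [b]. /dalkewfepopugtav/ → dalkewfebobugtav.
Rule 2 (nasal place assimilation): no segment meets the environment; /dalkewfebobugtav/ is unchanged.
Rule 3 (regressive voicing assimilation): /g/ precedes the voiceless obstruent /t/, so it devoices to [k] by assimilation. /dalkewfebobugtav/ → dalkewfebobuktav.
Rule 4 (final devoicing): /v/ is a voiced obstruent in word-final position, so it devoices to [f]. /dalkewfebobuktav/ → dalkewfebobuktaf.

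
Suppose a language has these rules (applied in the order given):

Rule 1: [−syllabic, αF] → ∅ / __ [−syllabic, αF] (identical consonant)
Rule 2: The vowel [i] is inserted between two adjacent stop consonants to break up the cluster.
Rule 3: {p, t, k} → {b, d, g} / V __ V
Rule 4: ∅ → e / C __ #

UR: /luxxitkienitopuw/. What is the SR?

Rule 1 (degemination): /xx/ is a geminate; the first /x/ deletes. /luxxitkienitopuw/ → luxitkienitopuw.
Rule 2 (stop-cluster i-epenthesis): /t/ and /k/ form a stop–stop cluster, so [i] is inserted between them. /luxitkienitopuw/ → luxitikienitopuw.
Rule 3 (intervocalic voicing): /t/ is a voiceless stop between vowels /i/ and /i/, so it voices to [d]. /k/ is a voiceless stop between vowels /i/ and /i/, so it voices to [g]. /t/ is a voiceless stop between vowels /i/ and /o/, so it voices to [d]. /p/ is a voiceless stop between vowels /o/ and /u/, so it voices to [b]. /luxitikienitopuw/ → luxidigienidobuw.
Rule 4 (final e-epenthesis): the form ends in the consonant /w/, so [e] is inserted word-finally. /luxidigienidobuw/ → luxidigienidobuwe.

luxidigienidobuwe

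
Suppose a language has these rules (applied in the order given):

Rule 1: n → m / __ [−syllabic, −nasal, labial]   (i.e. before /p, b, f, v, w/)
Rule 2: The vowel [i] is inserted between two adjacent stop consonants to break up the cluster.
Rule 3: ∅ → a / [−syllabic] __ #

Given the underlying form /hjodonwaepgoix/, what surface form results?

Rule 1 (nasal place assimilation): /n/ precedes the labial consonant /w/, so it assimilates in place to [m]. /hjodonwaepgoix/ → hjodomwaepgoix.
Rule 2 (stop-cluster i-epenthesis): /p/ and /g/ form a stop–stop cluster, so [i] is inserted between them. /hjodomwaepgoix/ → hjodomwaepigoix.
Rule 3 (final a-epenthesis): the form ends in the consonant /x/, so [a] is inserted word-finally. /hjodomwaepigoix/ → hjodomwaepigoixa.

hjodomwaepigoixa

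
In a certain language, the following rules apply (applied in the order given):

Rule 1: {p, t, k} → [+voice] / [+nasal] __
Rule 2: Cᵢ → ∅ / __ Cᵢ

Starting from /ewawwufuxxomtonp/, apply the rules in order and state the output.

ewawufuxomdonb

Rule 1 (post-nasal voicing): /t/ is a voiceless stop immediately after the nasal /m/, so it voices to [d]. /p/ is a voiceless stop immediately after the nasal /n/, so it voices to [b]. /ewawwufuxxomtonp/ → ewawwufuxxomdonb.
Rule 2 (degemination): /ww/ is a geminate; the first /w/ deletes. /xx/ is a geminate; the first /x/ deletes. /ewawwufuxxomdonb/ → ewawufuxomdonb.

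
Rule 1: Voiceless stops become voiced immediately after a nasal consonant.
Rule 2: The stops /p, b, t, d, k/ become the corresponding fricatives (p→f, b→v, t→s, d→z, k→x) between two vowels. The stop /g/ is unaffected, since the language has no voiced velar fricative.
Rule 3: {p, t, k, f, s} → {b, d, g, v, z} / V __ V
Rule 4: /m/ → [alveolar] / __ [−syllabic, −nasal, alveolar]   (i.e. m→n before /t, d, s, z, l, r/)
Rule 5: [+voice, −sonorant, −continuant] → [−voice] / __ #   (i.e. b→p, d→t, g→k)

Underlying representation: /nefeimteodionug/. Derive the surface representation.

Rule 1 (post-nasal voicing): /t/ is a voiceless stop immediately after the nasal /m/, so it voices to [d]. /nefeimteodionug/ → nefeimdeodionug.
Rule 2 (intervocalic spirantization): /d/ is a stop between vowels /o/ and /i/, so it spirantizes to the fricative [z]. /nefeimdeodionug/ → nefeimdeozionug.
Rule 3 (intervocalic voicing): /f/ is a voiceless obstruent between vowels /e/ and /e/, so it voices to [v]. /nefeimdeozionug/ → neveimdeozionug.
Rule 4 (nasal place assimilation): /m/ precedes the alveolar consonant /d/, so it assimilates in place to [n]. /neveimdeozionug/ → neveindeozionug.
Rule 5 (final devoicing): /g/ is a voiced stop in word-final position, so it devoices to [k]. /neveindeozionug/ → neveindeozionuk.

neveindeozionuk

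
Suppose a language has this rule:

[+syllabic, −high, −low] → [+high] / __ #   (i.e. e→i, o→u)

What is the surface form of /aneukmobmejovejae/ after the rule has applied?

aneukmobmejovejai

/e/ is a mid vowel in word-final position, so it raises to [i].
The other instances of /e/, /o/ do not occur in the required environment and remain unchanged.
Surface form: [aneukmobmejovejai].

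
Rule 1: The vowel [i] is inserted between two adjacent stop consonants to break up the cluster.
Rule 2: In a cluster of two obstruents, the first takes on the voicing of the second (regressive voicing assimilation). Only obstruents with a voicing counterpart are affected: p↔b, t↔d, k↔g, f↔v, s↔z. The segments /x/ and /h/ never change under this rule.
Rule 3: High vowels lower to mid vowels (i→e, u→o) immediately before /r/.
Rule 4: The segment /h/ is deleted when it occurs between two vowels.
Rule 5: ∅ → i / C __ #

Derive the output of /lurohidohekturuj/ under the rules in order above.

Rule 1 (stop-cluster i-epenthesis): /k/ and /t/ form a stop–stop cluster, so [i] is inserted between them. /lurohidohekturuj/ → lurohidohekituruj.
Rule 2 (regressive voicing assimilation): no segment meets the environment; /lurohidohekituruj/ is unchanged.
Rule 3 (pre-rhotic lowering): /u/ is a high vowel immediately before /r/, so it lowers to [o]. /u/ is a high vowel immediately before /r/, so it lowers to [o]. /lurohidohekituruj/ → lorohidohekitoruj.
Rule 4 (intervocalic h-deletion): /h/ occurs between vowels /o/ and /i/, so it deletes. /h/ occurs between vowels /o/ and /e/, so it deletes. /lorohidohekitoruj/ → loroidoekitoruj.
Rule 5 (final i-epenthesis): the form ends in the consonant /j/, so [i] is inserted word-finally. /loroidoekitoruj/ → loroidoekitoruji.

loroidoekitoruji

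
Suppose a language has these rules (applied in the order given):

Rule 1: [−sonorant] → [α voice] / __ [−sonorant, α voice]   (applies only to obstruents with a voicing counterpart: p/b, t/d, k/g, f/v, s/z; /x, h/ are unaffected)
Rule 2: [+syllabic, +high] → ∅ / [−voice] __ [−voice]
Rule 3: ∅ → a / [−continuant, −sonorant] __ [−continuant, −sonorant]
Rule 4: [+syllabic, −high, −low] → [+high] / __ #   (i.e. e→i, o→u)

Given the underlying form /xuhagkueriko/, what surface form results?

Rule 1 (regressive voicing assimilation): /g/ precedes the voiceless obstruent /k/, so it devoices to [k] by assimilation. /xuhagkueriko/ → xuhakkueriko.
Rule 2 (high vowel syncope): /u/ is a high vowel flanked by voiceless consonants /x/ and /h/, so it deletes. /xuhakkueriko/ → xhakkueriko.
Rule 3 (stop-cluster a-epenthesis): /k/ and /k/ form a stop–stop cluster, so [a] is inserted between them. /xhakkueriko/ → xhakakueriko.
Rule 4 (final vowel raising): /o/ is a mid vowel in word-final position, so it raises to [u]. /xhakakueriko/ → xhakakueriku.

xhakakueriku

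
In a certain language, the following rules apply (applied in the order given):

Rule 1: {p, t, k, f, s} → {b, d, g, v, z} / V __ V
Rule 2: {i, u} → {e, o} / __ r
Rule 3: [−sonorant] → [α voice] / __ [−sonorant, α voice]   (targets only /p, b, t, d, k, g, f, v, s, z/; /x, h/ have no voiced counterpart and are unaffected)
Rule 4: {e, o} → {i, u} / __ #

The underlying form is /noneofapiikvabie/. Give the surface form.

noneovabiigvabii

Rule 1 (intervocalic voicing): /f/ is a voiceless obstruent between vowels /o/ and /a/, so it voices to [v]. /p/ is a voiceless obstruent between vowels /a/ and /i/, so it voices to [b]. /noneofapiikvabie/ → noneovabiikvabie.
Rule 2 (pre-rhotic lowering): no segment meets the environment; /noneovabiikvabie/ is unchanged.
Rule 3 (regressive voicing assimilation): /k/ precedes the voiced obstruent /v/, so it voices to [g] by assimilation. /noneovabiikvabie/ → noneovabiigvabie.
Rule 4 (final vowel raising): /e/ is a mid vowel in word-final position, so it raises to [i]. /noneovabiigvabie/ → noneovabiigvabii.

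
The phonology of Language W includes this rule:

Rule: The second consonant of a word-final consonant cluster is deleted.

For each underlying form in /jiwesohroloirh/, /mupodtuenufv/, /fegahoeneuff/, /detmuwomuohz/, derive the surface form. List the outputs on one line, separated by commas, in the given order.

jiwesohroloir, mupodtuenuf, fegahoeneuf, detmuwomuoh

/jiwesohroloirh/: /h/ is the second consonant of a word-final cluster /rh/, so it deletes. → [jiwesohroloir].
/mupodtuenufv/: /v/ is the second consonant of a word-final cluster /fv/, so it deletes. → [mupodtuenuf].
/fegahoeneuff/: /f/ is the second consonant of a word-final cluster /ff/, so it deletes. → [fegahoeneuf].
/detmuwomuohz/: /z/ is the second consonant of a word-final cluster /hz/, so it deletes. → [detmuwomuoh].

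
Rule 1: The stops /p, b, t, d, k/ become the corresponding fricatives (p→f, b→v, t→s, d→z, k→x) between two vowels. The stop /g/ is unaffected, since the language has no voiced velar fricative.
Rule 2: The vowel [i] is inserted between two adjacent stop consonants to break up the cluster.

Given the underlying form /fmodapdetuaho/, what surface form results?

Rule 1 (intervocalic spirantization): /d/ is a stop between vowels /o/ and /a/, so it spirantizes to the fricative [z]. /t/ is a stop between vowels /e/ and /u/, so it spirantizes to the fricative [s]. /fmodapdetuaho/ → fmozapdesuaho.
Rule 2 (stop-cluster i-epenthesis): /p/ and /d/ form a stop–stop cluster, so [i] is inserted between them. /fmozapdesuaho/ → fmozapidesuaho.

fmozapidesuaho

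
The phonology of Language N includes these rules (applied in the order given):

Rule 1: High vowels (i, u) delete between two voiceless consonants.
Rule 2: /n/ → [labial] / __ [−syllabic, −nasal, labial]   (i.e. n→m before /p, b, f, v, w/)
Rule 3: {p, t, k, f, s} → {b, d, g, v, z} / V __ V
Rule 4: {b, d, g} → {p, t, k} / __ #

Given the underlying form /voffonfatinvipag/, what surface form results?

voffomfadimvibak

Rule 1 (high vowel syncope): no segment meets the environment; /voffonfatinvipag/ is unchanged.
Rule 2 (nasal place assimilation): /n/ precedes the labial consonant /f/, so it assimilates in place to [m]. /n/ precedes the labial consonant /v/, so it assimilates in place to [m]. /voffonfatinvipag/ → voffomfatimvipag.
Rule 3 (intervocalic voicing): /t/ is a voiceless obstruent between vowels /a/ and /i/, so it voices to [d]. /p/ is a voiceless obstruent between vowels /i/ and /a/, so it voices to [b]. /voffomfatimvipag/ → voffomfadimvibag.
Rule 4 (final devoicing): /g/ is a voiced stop in word-final position, so it devoices to [k]. /voffomfadimvibag/ → voffomfadimvibak.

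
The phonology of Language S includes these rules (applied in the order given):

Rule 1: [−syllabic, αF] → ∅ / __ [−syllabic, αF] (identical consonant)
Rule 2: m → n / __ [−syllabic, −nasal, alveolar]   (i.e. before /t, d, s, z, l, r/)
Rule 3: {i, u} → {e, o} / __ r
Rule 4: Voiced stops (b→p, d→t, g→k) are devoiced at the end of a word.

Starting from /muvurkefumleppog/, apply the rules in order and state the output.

Rule 1 (degemination): /pp/ is a geminate; the first /p/ deletes. /muvurkefumleppog/ → muvurkefumlepog.
Rule 2 (nasal place assimilation): /m/ precedes the alveolar consonant /l/, so it assimilates in place to [n]. /muvurkefumlepog/ → muvurkefunlepog.
Rule 3 (pre-rhotic lowering): /u/ is a high vowel immediately before /r/, so it lowers to [o]. /muvurkefunlepog/ → muvorkefunlepog.
Rule 4 (final devoicing): /g/ is a voiced stop in word-final position, so it devoices to [k]. /muvorkefunlepog/ → muvorkefunlepok.

muvorkefunlepok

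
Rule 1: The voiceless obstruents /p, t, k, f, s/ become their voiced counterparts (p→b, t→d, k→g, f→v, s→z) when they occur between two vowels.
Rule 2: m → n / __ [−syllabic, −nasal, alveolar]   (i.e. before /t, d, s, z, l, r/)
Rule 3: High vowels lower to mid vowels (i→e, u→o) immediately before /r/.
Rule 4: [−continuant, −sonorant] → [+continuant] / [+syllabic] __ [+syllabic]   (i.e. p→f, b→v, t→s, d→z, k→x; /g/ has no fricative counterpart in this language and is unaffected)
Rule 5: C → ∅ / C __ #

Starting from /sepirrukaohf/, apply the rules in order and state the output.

Rule 1 (intervocalic voicing): /p/ is a voiceless obstruent between vowels /e/ and /i/, so it voices to [b]. /k/ is a voiceless obstruent between vowels /u/ and /a/, so it voices to [g]. /sepirrukaohf/ → sebirrugaohf.
Rule 2 (nasal place assimilation): no segment meets the environment; /sebirrugaohf/ is unchanged.
Rule 3 (pre-rhotic lowering): /i/ is a high vowel immediately before /r/, so it lowers to [e]. /sebirrugaohf/ → seberrugaohf.
Rule 4 (intervocalic spirantization): /b/ is a stop between vowels /e/ and /e/, so it spirantizes to the fricative [v]. /seberrugaohf/ → severrugaohf.
Rule 5 (final cluster simplification): /f/ is the second consonant of a word-final cluster /hf/, so it deletes. /severrugaohf/ → severrugaoh.

severrugaoh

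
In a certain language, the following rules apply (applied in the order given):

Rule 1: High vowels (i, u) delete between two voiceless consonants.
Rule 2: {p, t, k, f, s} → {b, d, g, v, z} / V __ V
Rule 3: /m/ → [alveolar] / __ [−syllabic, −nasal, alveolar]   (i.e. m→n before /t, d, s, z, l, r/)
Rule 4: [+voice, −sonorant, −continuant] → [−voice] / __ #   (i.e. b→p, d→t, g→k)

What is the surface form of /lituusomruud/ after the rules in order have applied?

Rule 1 (high vowel syncope): no segment meets the environment; /lituusomruud/ is unchanged.
Rule 2 (intervocalic voicing): /t/ is a voiceless obstruent between vowels /i/ and /u/, so it voices to [d]. /s/ is a voiceless obstruent between vowels /u/ and /o/, so it voices to [z]. /lituusomruud/ → liduuzomruud.
Rule 3 (nasal place assimilation): /m/ precedes the alveolar consonant /r/, so it assimilates in place to [n]. /liduuzomruud/ → liduuzonruud.
Rule 4 (final devoicing): /d/ is a voiced stop in word-final position, so it devoices to [t]. /liduuzonruud/ → liduuzonruut.

liduuzonruut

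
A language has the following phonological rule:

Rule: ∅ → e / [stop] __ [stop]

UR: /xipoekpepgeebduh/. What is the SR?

xipoekepepegeebeduh

/k/ and /p/ form a stop–stop cluster, so [e] is inserted between them.
/p/ and /g/ form a stop–stop cluster, so [e] is inserted between them.
/b/ and /d/ form a stop–stop cluster, so [e] is inserted between them.
Surface form: [xipoekepepegeebeduh].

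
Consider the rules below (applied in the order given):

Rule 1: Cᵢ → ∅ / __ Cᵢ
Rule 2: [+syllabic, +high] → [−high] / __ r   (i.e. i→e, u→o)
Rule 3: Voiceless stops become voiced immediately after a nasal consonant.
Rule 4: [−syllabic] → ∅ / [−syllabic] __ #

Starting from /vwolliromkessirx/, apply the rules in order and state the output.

vwoleromgeser

Rule 1 (degemination): /ll/ is a geminate; the first /l/ deletes. /ss/ is a geminate; the first /s/ deletes. /vwolliromkessirx/ → vwoliromkesirx.
Rule 2 (pre-rhotic lowering): /i/ is a high vowel immediately before /r/, so it lowers to [e]. /i/ is a high vowel immediately before /r/, so it lowers to [e]. /vwoliromkesirx/ → vwoleromkeserx.
Rule 3 (post-nasal voicing): /k/ is a voiceless stop immediately after the nasal /m/, so it voices to [g]. /vwoleromkeserx/ → vwoleromgeserx.
Rule 4 (final cluster simplification): /x/ is the second consonant of a word-final cluster /rx/, so it deletes. /vwoleromgeserx/ → vwoleromgeser.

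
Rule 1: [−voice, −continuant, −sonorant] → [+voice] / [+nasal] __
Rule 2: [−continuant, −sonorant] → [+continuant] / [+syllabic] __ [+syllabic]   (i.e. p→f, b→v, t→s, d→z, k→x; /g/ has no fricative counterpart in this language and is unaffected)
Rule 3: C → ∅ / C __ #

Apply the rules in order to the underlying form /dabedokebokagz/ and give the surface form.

davezoxevoxag

Rule 1 (post-nasal voicing): no segment meets the environment; /dabedokebokagz/ is unchanged.
Rule 2 (intervocalic spirantization): /b/ is a stop between vowels /a/ and /e/, so it spirantizes to the fricative [v]. /d/ is a stop between vowels /e/ and /o/, so it spirantizes to the fricative [z]. /k/ is a stop between vowels /o/ and /e/, so it spirantizes to the fricative [x]. /b/ is a stop between vowels /e/ and /o/, so it spirantizes to the fricative [v]. /k/ is a stop between vowels /o/ and /a/, so it spirantizes to the fricative [x]. /dabedokebokagz/ → davezoxevoxagz.
Rule 3 (final cluster simplification): /z/ is the second consonant of a word-final cluster /gz/, so it deletes. /davezoxevoxagz/ → davezoxevoxag.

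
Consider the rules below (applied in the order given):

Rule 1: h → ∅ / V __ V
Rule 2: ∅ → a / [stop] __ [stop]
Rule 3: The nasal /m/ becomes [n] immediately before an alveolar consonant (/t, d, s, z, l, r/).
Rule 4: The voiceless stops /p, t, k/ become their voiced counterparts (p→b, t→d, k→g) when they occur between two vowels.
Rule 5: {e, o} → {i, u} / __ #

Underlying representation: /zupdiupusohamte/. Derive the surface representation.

Rule 1 (intervocalic h-deletion): /h/ occurs between vowels /o/ and /a/, so it deletes. /zupdiupusohamte/ → zupdiupusoamte.
Rule 2 (stop-cluster a-epenthesis): /p/ and /d/ form a stop–stop cluster, so [a] is inserted between them. /zupdiupusoamte/ → zupadiupusoamte.
Rule 3 (nasal place assimilation): /m/ precedes the alveolar consonant /t/, so it assimilates in place to [n]. /zupadiupusoamte/ → zupadiupusoante.
Rule 4 (intervocalic voicing): /p/ is a voiceless stop between vowels /u/ and /a/, so it voices to [b]. /p/ is a voiceless stop between vowels /u/ and /u/, so it voices to [b]. /zupadiupusoante/ → zubadiubusoante.
Rule 5 (final vowel raising): /e/ is a mid vowel in word-final position, so it raises to [i]. /zubadiubusoante/ → zubadiubusoanti.

zubadiubusoanti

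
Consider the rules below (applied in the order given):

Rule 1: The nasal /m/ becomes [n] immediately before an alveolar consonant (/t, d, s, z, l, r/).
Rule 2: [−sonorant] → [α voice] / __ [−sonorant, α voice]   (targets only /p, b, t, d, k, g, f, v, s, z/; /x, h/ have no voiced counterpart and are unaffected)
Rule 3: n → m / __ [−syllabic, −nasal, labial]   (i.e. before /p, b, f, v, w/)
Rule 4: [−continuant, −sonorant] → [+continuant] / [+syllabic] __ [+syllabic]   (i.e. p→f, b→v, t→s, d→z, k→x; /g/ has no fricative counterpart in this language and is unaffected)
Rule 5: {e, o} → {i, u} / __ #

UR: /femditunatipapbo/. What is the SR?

fendisunasifabbu

Rule 1 (nasal place assimilation): /m/ precedes the alveolar consonant /d/, so it assimilates in place to [n]. /femditunatipapbo/ → fenditunatipapbo.
Rule 2 (regressive voicing assimilation): /p/ precedes the voiced obstruent /b/, so it voices to [b] by assimilation. /fenditunatipapbo/ → fenditunatipabbo.
Rule 3 (nasal place assimilation): no segment meets the environment; /fenditunatipabbo/ is unchanged.
Rule 4 (intervocalic spirantization): /t/ is a stop between vowels /i/ and /u/, so it spirantizes to the fricative [s]. /t/ is a stop between vowels /a/ and /i/, so it spirantizes to the fricative [s]. /p/ is a stop between vowels /i/ and /a/, so it spirantizes to the fricative [f]. /fenditunatipabbo/ → fendisunasifabbo.
Rule 5 (final vowel raising): /o/ is a mid vowel in word-final position, so it raises to [u]. /fendisunasifabbo/ → fendisunasifabbu.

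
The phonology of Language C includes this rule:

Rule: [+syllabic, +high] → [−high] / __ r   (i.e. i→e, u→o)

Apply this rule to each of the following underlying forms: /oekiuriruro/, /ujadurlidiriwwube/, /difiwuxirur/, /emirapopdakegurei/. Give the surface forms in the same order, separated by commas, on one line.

oekioreroro, ujadorlideriwwube, difiwuxeror, emerapopdakegorei

/oekiuriruro/: /u/ is a high vowel immediately before /r/, so it lowers to [o]. /i/ is a high vowel immediately before /r/, so it lowers to [e]. /u/ is a high vowel immediately before /r/, so it lowers to [o]. → [oekioreroro].
/ujadurlidiriwwube/: /u/ is a high vowel immediately before /r/, so it lowers to [o]. /i/ is a high vowel immediately before /r/, so it lowers to [e]. → [ujadorlideriwwube].
/difiwuxirur/: /i/ is a high vowel immediately before /r/, so it lowers to [e]. /u/ is a high vowel immediately before /r/, so it lowers to [o]. → [difiwuxeror].
/emirapopdakegurei/: /i/ is a high vowel immediately before /r/, so it lowers to [e]. /u/ is a high vowel immediately before /r/, so it lowers to [o]. → [emerapopdakegorei].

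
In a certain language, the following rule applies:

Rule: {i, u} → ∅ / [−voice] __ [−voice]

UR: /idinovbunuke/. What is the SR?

idinovbunuke

No segment of /idinovbunuke/ meets the structural description of the rule, so the form surfaces unchanged.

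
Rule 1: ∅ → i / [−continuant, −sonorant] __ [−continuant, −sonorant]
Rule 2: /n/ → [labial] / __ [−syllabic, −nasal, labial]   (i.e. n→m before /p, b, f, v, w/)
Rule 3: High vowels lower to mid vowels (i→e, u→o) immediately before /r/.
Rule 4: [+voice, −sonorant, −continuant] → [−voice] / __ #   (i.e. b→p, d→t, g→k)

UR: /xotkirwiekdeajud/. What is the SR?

xotikerwiekideajut

Rule 1 (stop-cluster i-epenthesis): /t/ and /k/ form a stop–stop cluster, so [i] is inserted between them. /k/ and /d/ form a stop–stop cluster, so [i] is inserted between them. /xotkirwiekdeajud/ → xotikirwiekideajud.
Rule 2 (nasal place assimilation): no segment meets the environment; /xotikirwiekideajud/ is unchanged.
Rule 3 (pre-rhotic lowering): /i/ is a high vowel immediately before /r/, so it lowers to [e]. /xotikirwiekideajud/ → xotikerwiekideajud.
Rule 4 (final devoicing): /d/ is a voiced stop in word-final position, so it devoices to [t]. /xotikerwiekideajud/ → xotikerwiekideajut.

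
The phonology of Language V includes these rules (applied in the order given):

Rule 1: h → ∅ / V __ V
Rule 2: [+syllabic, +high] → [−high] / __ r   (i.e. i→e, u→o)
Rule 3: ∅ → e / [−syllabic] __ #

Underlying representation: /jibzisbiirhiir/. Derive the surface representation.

jibzisbierhiere

Rule 1 (intervocalic h-deletion): no segment meets the environment; /jibzisbiirhiir/ is unchanged.
Rule 2 (pre-rhotic lowering): /i/ is a high vowel immediately before /r/, so it lowers to [e]. /i/ is a high vowel immediately before /r/, so it lowers to [e]. /jibzisbiirhiir/ → jibzisbierhier.
Rule 3 (final e-epenthesis): the form ends in the consonant /r/, so [e] is inserted word-finally. /jibzisbierhier/ → jibzisbierhiere.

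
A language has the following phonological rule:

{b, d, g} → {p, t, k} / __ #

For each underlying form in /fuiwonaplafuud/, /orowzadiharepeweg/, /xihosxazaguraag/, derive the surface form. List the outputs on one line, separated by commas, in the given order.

/fuiwonaplafuud/: /d/ is a voiced stop in word-final position, so it devoices to [t]. → [fuiwonaplafuut].
/orowzadiharepeweg/: /g/ is a voiced stop in word-final position, so it devoices to [k]. → [orowzadiharepewek].
/xihosxazaguraag/: /g/ is a voiced stop in word-final position, so it devoices to [k]. → [xihosxazaguraak].

fuiwonaplafuut, orowzadiharepewek, xihosxazaguraak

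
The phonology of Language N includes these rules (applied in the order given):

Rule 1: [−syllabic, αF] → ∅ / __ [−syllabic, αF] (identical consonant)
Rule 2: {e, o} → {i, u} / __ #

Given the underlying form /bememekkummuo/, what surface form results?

Rule 1 (degemination): /kk/ is a geminate; the first /k/ deletes. /mm/ is a geminate; the first /m/ deletes. /bememekkummuo/ → bememekumuo.
Rule 2 (final vowel raising): /o/ is a mid vowel in word-final position, so it raises to [u]. /bememekumuo/ → bememekumuu.

bememekumuu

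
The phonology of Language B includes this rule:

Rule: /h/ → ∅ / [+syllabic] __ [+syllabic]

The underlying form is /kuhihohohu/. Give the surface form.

kuioou

/h/ occurs between vowels /u/ and /i/, so it deletes.
/h/ occurs between vowels /i/ and /o/, so it deletes.
/h/ occurs between vowels /o/ and /o/, so it deletes.
/h/ occurs between vowels /o/ and /u/, so it deletes.
Surface form: [kuioou].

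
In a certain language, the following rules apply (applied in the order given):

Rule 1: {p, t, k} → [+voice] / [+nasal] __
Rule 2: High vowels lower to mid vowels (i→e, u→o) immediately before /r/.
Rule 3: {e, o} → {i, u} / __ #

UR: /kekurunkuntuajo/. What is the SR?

Rule 1 (post-nasal voicing): /k/ is a voiceless stop immediately after the nasal /n/, so it voices to [g]. /t/ is a voiceless stop immediately after the nasal /n/, so it voices to [d]. /kekurunkuntuajo/ → kekurungunduajo.
Rule 2 (pre-rhotic lowering): /u/ is a high vowel immediately before /r/, so it lowers to [o]. /kekurungunduajo/ → kekorungunduajo.
Rule 3 (final vowel raising): /o/ is a mid vowel in word-final position, so it raises to [u]. /kekorungunduajo/ → kekorungunduaju.

kekorungunduaju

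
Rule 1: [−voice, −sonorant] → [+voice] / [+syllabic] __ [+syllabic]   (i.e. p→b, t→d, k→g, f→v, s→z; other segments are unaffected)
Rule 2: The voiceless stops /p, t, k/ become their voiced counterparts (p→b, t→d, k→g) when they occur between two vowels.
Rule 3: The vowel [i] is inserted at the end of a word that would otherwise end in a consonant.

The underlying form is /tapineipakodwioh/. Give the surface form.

tabineibagodwiohi

Rule 1 (intervocalic voicing): /p/ is a voiceless obstruent between vowels /a/ and /i/, so it voices to [b]. /p/ is a voiceless obstruent between vowels /i/ and /a/, so it voices to [b]. /k/ is a voiceless obstruent between vowels /a/ and /o/, so it voices to [g]. /tapineipakodwioh/ → tabineibagodwioh.
Rule 2 (intervocalic voicing): no segment meets the environment; /tabineibagodwioh/ is unchanged.
Rule 3 (final i-epenthesis): the form ends in the consonant /h/, so [i] is inserted word-finally. /tabineibagodwioh/ → tabineibagodwiohi.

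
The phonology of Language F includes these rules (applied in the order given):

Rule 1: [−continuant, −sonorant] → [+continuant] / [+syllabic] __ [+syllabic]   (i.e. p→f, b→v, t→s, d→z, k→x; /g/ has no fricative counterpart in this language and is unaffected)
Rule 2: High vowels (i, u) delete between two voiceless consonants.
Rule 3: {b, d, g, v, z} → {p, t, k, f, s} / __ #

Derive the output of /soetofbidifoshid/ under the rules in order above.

soesofbizifoshit

Rule 1 (intervocalic spirantization): /t/ is a stop between vowels /e/ and /o/, so it spirantizes to the fricative [s]. /d/ is a stop between vowels /i/ and /i/, so it spirantizes to the fricative [z]. /soetofbidifoshid/ → soesofbizifoshid.
Rule 2 (high vowel syncope): no segment meets the environment; /soesofbizifoshid/ is unchanged.
Rule 3 (final devoicing): /d/ is a voiced obstruent in word-final position, so it devoices to [t]. /soesofbizifoshid/ → soesofbizifoshit.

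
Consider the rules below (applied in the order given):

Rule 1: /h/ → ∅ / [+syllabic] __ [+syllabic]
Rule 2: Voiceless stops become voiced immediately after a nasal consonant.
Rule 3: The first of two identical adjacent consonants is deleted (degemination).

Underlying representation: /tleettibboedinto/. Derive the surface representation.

tleetiboedindo

Rule 1 (intervocalic h-deletion): no segment meets the environment; /tleettibboedinto/ is unchanged.
Rule 2 (post-nasal voicing): /t/ is a voiceless stop immediately after the nasal /n/, so it voices to [d]. /tleettibboedinto/ → tleettibboedindo.
Rule 3 (degemination): /tt/ is a geminate; the first /t/ deletes. /bb/ is a geminate; the first /b/ deletes. /tleettibboedindo/ → tleetiboedindo.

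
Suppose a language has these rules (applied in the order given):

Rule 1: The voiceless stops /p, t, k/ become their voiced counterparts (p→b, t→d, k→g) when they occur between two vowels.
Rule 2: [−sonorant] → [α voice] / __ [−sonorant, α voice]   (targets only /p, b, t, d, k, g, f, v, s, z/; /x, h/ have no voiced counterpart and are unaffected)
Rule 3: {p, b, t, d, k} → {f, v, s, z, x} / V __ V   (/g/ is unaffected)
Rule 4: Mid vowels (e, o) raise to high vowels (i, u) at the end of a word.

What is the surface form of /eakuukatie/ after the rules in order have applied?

Rule 1 (intervocalic voicing): /k/ is a voiceless stop between vowels /a/ and /u/, so it voices to [g]. /k/ is a voiceless stop between vowels /u/ and /a/, so it voices to [g]. /t/ is a voiceless stop between vowels /a/ and /i/, so it voices to [d]. /eakuukatie/ → eaguugadie.
Rule 2 (regressive voicing assimilation): no segment meets the environment; /eaguugadie/ is unchanged.
Rule 3 (intervocalic spirantization): /d/ is a stop between vowels /a/ and /i/, so it spirantizes to the fricative [z]. /eaguugadie/ → eaguugazie.
Rule 4 (final vowel raising): /e/ is a mid vowel in word-final position, so it raises to [i]. /eaguugazie/ → eaguugazii.

eaguugazii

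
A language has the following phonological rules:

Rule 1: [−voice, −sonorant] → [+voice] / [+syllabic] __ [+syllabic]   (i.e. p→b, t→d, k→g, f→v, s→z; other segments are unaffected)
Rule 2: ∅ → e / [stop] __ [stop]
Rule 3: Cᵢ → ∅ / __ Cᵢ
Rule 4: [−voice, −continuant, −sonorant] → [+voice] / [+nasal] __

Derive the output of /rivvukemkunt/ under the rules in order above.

Rule 1 (intervocalic voicing): /k/ is a voiceless obstruent between vowels /u/ and /e/, so it voices to [g]. /rivvukemkunt/ → rivvugemkunt.
Rule 2 (stop-cluster e-epenthesis): no segment meets the environment; /rivvugemkunt/ is unchanged.
Rule 3 (degemination): /vv/ is a geminate; the first /v/ deletes. /rivvugemkunt/ → rivugemkunt.
Rule 4 (post-nasal voicing): /k/ is a voiceless stop immediately after the nasal /m/, so it voices to [g]. /t/ is a voiceless stop immediately after the nasal /n/, so it voices to [d]. /rivugemkunt/ → rivugemgund.

rivugemgund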